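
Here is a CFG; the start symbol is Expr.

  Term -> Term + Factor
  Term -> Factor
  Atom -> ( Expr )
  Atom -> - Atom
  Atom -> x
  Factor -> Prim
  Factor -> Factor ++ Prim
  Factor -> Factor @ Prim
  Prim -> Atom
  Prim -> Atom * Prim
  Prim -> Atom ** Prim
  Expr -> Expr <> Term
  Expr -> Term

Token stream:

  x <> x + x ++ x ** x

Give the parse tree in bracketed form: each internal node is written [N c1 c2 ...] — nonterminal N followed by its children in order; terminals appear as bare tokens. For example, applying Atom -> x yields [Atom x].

Expr
Expr <> Term
Term <> Term
Factor <> Term
Prim <> Term
Atom <> Term
x <> Term
x <> Term + Factor
x <> Factor + Factor
x <> Prim + Factor
x <> Atom + Factor
x <> x + Factor
x <> x + Factor ++ Prim
x <> x + Prim ++ Prim
x <> x + Atom ++ Prim
x <> x + x ++ Prim
x <> x + x ++ Atom ** Prim
x <> x + x ++ x ** Prim
x <> x + x ++ x ** Atom
x <> x + x ++ x ** x

[Expr [Expr [Term [Factor [Prim [Atom x]]]]] <> [Term [Term [Factor [Prim [Atom x]]]] + [Factor [Factor [Prim [Atom x]]] ++ [Prim [Atom x] ** [Prim [Atom x]]]]]]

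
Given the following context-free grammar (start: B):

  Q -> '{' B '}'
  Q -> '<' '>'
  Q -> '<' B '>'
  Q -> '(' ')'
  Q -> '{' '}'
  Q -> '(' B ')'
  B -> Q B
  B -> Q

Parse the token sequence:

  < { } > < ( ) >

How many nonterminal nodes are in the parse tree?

8

[B [Q < [B [Q { }]] >] [B [Q < [B [Q ( )]] >]]]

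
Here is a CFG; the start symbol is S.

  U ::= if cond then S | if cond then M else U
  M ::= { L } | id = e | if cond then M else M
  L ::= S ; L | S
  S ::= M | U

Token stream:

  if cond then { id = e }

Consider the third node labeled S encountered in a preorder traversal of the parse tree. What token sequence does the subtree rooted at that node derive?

[S [U if cond then [S [M { [L [S [M id = e]]] }]]]]

id = e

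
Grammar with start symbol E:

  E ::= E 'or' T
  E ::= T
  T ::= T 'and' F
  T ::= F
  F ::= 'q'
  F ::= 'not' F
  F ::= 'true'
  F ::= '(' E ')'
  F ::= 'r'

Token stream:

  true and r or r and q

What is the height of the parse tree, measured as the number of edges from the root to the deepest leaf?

5

[E [E [T [T [F true]] and [F r]]] or [T [T [F r]] and [F q]]]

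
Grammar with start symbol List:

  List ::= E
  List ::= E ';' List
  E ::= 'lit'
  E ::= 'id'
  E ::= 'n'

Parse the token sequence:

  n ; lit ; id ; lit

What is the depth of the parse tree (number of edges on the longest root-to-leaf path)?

[List [E n] ; [List [E lit] ; [List [E id] ; [List [E lit]]]]]

5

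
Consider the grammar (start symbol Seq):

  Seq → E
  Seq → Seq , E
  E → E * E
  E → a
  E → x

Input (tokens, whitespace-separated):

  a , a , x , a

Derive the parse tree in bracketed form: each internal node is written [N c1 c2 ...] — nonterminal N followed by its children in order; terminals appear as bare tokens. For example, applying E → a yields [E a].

Seq
Seq , E
Seq , E , E
Seq , E , E , E
E , E , E , E
a , E , E , E
a , a , E , E
a , a , x , E
a , a , x , a

[Seq [Seq [Seq [Seq [E a]] , [E a]] , [E x]] , [E a]]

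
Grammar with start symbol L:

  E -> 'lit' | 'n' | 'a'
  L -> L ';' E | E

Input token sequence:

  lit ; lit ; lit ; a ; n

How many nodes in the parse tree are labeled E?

5

[L [L [L [L [L [E lit]] ; [E lit]] ; [E lit]] ; [E a]] ; [E n]]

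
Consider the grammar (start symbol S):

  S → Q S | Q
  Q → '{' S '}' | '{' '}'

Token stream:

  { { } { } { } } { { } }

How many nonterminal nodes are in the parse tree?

12

[S [Q { [S [Q { }] [S [Q { }] [S [Q { }]]]] }] [S [Q { [S [Q { }]] }]]]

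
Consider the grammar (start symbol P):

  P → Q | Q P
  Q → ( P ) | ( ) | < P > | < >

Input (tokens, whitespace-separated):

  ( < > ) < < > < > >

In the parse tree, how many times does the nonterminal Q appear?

[P [Q ( [P [Q < >]] )] [P [Q < [P [Q < >] [P [Q < >]]] >]]]

5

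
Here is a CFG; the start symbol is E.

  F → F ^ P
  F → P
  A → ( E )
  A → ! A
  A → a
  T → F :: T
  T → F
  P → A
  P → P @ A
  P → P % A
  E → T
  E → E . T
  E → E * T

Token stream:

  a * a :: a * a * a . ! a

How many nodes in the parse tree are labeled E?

[E [E [E [E [E [T [F [P [A a]]]]] * [T [F [P [A a]]] :: [T [F [P [A a]]]]]] * [T [F [P [A a]]]]] * [T [F [P [A a]]]]] . [T [F [P [A ! [A a]]]]]]

5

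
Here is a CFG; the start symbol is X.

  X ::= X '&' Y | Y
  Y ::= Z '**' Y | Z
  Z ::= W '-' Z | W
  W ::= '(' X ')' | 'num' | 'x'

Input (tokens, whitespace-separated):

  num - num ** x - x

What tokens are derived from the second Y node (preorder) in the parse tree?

[X [Y [Z [W num] - [Z [W num]]] ** [Y [Z [W x] - [Z [W x]]]]]]

x - x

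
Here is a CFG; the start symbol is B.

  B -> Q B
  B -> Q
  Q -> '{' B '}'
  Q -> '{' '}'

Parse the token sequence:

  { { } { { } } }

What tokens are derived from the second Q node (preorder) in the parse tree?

[B [Q { [B [Q { }] [B [Q { [B [Q { }]] }]]] }]]

{ }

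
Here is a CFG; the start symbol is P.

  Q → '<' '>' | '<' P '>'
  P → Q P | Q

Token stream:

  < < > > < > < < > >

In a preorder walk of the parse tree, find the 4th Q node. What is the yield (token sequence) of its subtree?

[P [Q < [P [Q < >]] >] [P [Q < >] [P [Q < [P [Q < >]] >]]]]

< < > >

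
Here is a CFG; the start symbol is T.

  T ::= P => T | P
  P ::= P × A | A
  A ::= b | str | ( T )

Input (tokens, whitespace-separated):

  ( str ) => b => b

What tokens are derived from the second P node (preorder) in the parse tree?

str

[T [P [A ( [T [P [A str]]] )]] => [T [P [A b]] => [T [P [A b]]]]]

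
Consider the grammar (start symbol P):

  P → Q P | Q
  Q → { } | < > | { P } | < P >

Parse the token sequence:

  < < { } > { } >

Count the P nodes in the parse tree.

4

[P [Q < [P [Q < [P [Q { }]] >] [P [Q { }]]] >]]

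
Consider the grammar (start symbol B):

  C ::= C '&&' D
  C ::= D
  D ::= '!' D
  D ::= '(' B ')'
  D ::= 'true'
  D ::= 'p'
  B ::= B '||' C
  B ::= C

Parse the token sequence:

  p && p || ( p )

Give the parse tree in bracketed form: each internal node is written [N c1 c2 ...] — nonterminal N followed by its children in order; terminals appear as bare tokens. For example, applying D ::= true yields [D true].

[B [B [C [C [D p]] && [D p]]] || [C [D ( [B [C [D p]]] )]]]

B
B || C
C || C
C && D || C
D && D || C
p && D || C
p && p || C
p && p || D
p && p || ( B )
p && p || ( C )
p && p || ( D )
p && p || ( p )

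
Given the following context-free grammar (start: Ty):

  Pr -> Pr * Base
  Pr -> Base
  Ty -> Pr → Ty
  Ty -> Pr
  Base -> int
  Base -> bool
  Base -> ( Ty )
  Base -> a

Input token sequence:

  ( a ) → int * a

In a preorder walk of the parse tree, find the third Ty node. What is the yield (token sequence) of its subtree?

[Ty [Pr [Base ( [Ty [Pr [Base a]]] )]] → [Ty [Pr [Pr [Base int]] * [Base a]]]]

int * a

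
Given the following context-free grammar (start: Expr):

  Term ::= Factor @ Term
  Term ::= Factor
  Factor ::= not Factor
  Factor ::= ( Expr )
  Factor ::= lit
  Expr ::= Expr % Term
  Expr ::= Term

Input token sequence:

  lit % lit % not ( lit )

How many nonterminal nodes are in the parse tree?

[Expr [Expr [Expr [Term [Factor lit]]] % [Term [Factor lit]]] % [Term [Factor not [Factor ( [Expr [Term [Factor lit]]] )]]]]

13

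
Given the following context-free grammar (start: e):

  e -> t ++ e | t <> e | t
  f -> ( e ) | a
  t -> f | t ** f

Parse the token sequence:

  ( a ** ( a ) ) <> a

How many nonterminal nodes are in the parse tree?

14

[e [t [f ( [e [t [t [f a]] ** [f ( [e [t [f a]]] )]]] )]] <> [e [t [f a]]]]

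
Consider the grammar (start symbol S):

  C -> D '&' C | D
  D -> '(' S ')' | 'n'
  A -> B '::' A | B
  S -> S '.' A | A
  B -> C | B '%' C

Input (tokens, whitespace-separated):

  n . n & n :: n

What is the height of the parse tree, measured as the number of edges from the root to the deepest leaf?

6

[S [S [A [B [C [D n]]]]] . [A [B [C [D n] & [C [D n]]]] :: [A [B [C [D n]]]]]]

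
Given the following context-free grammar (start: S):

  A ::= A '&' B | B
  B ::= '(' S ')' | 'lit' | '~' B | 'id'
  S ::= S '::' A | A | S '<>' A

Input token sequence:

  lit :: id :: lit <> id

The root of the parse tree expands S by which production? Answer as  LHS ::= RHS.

S ::= S '<>' A

[S [S [S [S [A [B lit]]] :: [A [B id]]] :: [A [B lit]]] <> [A [B id]]]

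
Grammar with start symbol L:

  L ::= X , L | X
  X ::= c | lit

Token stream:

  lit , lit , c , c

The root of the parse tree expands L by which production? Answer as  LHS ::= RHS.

[L [X lit] , [L [X lit] , [L [X c] , [L [X c]]]]]

L ::= X , L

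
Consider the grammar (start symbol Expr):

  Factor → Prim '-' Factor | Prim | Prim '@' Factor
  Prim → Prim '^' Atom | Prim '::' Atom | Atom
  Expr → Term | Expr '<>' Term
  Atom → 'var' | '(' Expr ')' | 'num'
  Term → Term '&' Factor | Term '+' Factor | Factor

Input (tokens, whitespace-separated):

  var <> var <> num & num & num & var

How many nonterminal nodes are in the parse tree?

27

[Expr [Expr [Expr [Term [Factor [Prim [Atom var]]]]] <> [Term [Factor [Prim [Atom var]]]]] <> [Term [Term [Term [Term [Factor [Prim [Atom num]]]] & [Factor [Prim [Atom num]]]] & [Factor [Prim [Atom num]]]] & [Factor [Prim [Atom var]]]]]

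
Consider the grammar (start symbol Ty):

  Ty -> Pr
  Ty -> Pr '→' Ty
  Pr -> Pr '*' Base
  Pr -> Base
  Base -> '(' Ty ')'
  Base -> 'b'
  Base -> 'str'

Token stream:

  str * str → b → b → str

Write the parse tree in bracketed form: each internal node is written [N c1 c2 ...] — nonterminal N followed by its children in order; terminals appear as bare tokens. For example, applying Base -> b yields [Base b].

[Ty [Pr [Pr [Base str]] * [Base str]] → [Ty [Pr [Base b]] → [Ty [Pr [Base b]] → [Ty [Pr [Base str]]]]]]

Ty
Pr → Ty
Pr * Base → Ty
Base * Base → Ty
str * Base → Ty
str * str → Ty
str * str → Pr → Ty
str * str → Base → Ty
str * str → b → Ty
str * str → b → Pr → Ty
str * str → b → Base → Ty
str * str → b → b → Ty
str * str → b → b → Pr
str * str → b → b → Base
str * str → b → b → str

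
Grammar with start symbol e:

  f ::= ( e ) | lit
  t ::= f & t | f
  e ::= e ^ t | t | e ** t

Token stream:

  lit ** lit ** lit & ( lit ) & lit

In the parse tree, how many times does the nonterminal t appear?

[e [e [e [t [f lit]]] ** [t [f lit]]] ** [t [f lit] & [t [f ( [e [t [f lit]]] )] & [t [f lit]]]]]

6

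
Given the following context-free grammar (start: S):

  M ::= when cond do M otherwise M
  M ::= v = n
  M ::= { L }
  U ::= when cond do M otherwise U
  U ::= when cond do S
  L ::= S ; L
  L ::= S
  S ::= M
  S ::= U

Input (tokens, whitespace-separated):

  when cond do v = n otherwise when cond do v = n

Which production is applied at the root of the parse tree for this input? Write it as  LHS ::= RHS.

S ::= U

[S [U when cond do [M v = n] otherwise [U when cond do [S [M v = n]]]]]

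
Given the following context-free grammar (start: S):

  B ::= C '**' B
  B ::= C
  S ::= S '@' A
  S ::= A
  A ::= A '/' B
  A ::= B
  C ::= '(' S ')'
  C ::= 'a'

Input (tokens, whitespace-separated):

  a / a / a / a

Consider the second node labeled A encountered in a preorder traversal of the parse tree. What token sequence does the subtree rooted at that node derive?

a / a / a

[S [A [A [A [A [B [C a]]] / [B [C a]]] / [B [C a]]] / [B [C a]]]]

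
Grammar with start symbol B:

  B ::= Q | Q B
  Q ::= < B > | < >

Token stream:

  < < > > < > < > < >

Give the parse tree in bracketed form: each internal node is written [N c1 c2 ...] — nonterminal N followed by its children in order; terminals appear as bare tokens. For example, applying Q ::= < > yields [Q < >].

[B [Q < [B [Q < >]] >] [B [Q < >] [B [Q < >] [B [Q < >]]]]]

B
Q B
< B > B
< Q > B
< < > > B
< < > > Q B
< < > > < > B
< < > > < > Q B
< < > > < > < > B
< < > > < > < > Q
< < > > < > < > < >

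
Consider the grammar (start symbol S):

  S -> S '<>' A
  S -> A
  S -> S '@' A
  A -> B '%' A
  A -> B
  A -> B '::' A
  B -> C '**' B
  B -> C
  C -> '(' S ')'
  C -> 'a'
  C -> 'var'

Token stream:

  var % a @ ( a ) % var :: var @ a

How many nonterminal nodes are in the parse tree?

[S [S [S [A [B [C var]] % [A [B [C a]]]]] @ [A [B [C ( [S [A [B [C a]]]] )]] % [A [B [C var]] :: [A [B [C var]]]]]] @ [A [B [C a]]]]

25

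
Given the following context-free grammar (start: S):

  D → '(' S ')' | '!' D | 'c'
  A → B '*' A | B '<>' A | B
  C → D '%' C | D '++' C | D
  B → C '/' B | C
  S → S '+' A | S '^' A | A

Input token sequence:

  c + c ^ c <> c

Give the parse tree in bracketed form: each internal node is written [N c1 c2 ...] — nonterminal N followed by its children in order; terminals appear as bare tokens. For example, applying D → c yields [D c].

S
S ^ A
S + A ^ A
A + A ^ A
B + A ^ A
C + A ^ A
D + A ^ A
c + A ^ A
c + B ^ A
c + C ^ A
c + D ^ A
c + c ^ A
c + c ^ B <> A
c + c ^ C <> A
c + c ^ D <> A
c + c ^ c <> A
c + c ^ c <> B
c + c ^ c <> C
c + c ^ c <> D
c + c ^ c <> c

[S [S [S [A [B [C [D c]]]]] + [A [B [C [D c]]]]] ^ [A [B [C [D c]]] <> [A [B [C [D c]]]]]]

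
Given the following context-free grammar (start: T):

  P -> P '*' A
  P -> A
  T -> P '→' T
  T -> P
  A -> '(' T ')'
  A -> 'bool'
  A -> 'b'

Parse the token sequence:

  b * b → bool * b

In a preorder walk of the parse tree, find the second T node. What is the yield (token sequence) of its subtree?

bool * b

[T [P [P [A b]] * [A b]] → [T [P [P [A bool]] * [A b]]]]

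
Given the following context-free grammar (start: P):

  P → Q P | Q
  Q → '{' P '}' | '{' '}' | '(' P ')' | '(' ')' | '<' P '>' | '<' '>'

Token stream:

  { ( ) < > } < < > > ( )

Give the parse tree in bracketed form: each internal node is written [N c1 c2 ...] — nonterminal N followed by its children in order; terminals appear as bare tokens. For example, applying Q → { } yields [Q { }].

[P [Q { [P [Q ( )] [P [Q < >]]] }] [P [Q < [P [Q < >]] >] [P [Q ( )]]]]

P
Q P
{ P } P
{ Q P } P
{ ( ) P } P
{ ( ) Q } P
{ ( ) < > } P
{ ( ) < > } Q P
{ ( ) < > } < P > P
{ ( ) < > } < Q > P
{ ( ) < > } < < > > P
{ ( ) < > } < < > > Q
{ ( ) < > } < < > > ( )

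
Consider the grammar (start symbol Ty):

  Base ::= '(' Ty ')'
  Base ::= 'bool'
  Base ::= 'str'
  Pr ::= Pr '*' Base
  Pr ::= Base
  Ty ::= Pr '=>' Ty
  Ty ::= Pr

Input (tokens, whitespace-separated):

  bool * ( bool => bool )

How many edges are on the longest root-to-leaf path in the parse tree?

7

[Ty [Pr [Pr [Base bool]] * [Base ( [Ty [Pr [Base bool]] => [Ty [Pr [Base bool]]]] )]]]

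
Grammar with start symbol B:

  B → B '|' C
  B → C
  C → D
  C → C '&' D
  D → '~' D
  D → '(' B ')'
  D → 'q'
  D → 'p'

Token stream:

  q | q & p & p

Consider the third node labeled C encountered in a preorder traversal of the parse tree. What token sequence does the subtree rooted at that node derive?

q & p

[B [B [C [D q]]] | [C [C [C [D q]] & [D p]] & [D p]]]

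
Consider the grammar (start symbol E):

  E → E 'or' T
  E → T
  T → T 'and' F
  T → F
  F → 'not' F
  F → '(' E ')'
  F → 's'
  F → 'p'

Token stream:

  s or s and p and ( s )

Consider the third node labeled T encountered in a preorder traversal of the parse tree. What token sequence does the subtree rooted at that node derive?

[E [E [T [F s]]] or [T [T [T [F s]] and [F p]] and [F ( [E [T [F s]]] )]]]

s and p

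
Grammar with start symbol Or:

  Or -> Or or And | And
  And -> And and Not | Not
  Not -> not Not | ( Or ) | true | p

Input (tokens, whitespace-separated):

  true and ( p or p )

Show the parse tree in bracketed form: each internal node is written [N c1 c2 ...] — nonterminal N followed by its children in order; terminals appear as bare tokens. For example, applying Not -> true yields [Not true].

[Or [And [And [Not true]] and [Not ( [Or [Or [And [Not p]]] or [And [Not p]]] )]]]

Or
And
And and Not
Not and Not
true and Not
true and ( Or )
true and ( Or or And )
true and ( And or And )
true and ( Not or And )
true and ( p or And )
true and ( p or Not )
true and ( p or p )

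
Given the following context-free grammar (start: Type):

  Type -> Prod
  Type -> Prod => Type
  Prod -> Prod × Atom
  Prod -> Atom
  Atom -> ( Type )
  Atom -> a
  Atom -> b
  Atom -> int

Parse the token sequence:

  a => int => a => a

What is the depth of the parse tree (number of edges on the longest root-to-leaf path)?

[Type [Prod [Atom a]] => [Type [Prod [Atom int]] => [Type [Prod [Atom a]] => [Type [Prod [Atom a]]]]]]

6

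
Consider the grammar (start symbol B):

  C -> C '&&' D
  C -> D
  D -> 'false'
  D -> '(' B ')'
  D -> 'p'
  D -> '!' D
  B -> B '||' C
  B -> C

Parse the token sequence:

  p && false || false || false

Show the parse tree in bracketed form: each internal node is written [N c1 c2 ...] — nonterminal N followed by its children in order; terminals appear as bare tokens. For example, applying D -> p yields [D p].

B
B || C
B || C || C
C || C || C
C && D || C || C
D && D || C || C
p && D || C || C
p && false || C || C
p && false || D || C
p && false || false || C
p && false || false || D
p && false || false || false

[B [B [B [C [C [D p]] && [D false]]] || [C [D false]]] || [C [D false]]]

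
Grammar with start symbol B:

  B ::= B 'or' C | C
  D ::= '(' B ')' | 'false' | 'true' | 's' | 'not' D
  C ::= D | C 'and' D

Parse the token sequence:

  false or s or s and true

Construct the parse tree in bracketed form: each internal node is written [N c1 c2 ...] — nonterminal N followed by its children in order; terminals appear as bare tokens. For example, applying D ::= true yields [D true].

B
B or C
B or C or C
C or C or C
D or C or C
false or C or C
false or D or C
false or s or C
false or s or C and D
false or s or D and D
false or s or s and D
false or s or s and true

[B [B [B [C [D false]]] or [C [D s]]] or [C [C [D s]] and [D true]]]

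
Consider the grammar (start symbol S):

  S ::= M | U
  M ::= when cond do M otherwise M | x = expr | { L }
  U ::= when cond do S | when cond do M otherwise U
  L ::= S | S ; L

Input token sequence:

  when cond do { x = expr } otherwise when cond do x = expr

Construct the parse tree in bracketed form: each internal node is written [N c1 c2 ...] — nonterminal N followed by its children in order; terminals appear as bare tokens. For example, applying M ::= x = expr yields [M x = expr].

S
U
when cond do M otherwise U
when cond do { L } otherwise U
when cond do { S } otherwise U
when cond do { M } otherwise U
when cond do { x = expr } otherwise U
when cond do { x = expr } otherwise when cond do S
when cond do { x = expr } otherwise when cond do M
when cond do { x = expr } otherwise when cond do x = expr

[S [U when cond do [M { [L [S [M x = expr]]] }] otherwise [U when cond do [S [M x = expr]]]]]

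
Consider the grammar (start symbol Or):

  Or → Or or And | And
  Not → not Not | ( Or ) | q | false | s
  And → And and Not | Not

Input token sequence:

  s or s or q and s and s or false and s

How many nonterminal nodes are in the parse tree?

18

[Or [Or [Or [Or [And [Not s]]] or [And [Not s]]] or [And [And [And [Not q]] and [Not s]] and [Not s]]] or [And [And [Not false]] and [Not s]]]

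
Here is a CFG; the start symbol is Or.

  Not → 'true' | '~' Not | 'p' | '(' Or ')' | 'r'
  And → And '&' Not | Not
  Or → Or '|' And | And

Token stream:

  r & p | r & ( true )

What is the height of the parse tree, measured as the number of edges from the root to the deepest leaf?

6

[Or [Or [And [And [Not r]] & [Not p]]] | [And [And [Not r]] & [Not ( [Or [And [Not true]]] )]]]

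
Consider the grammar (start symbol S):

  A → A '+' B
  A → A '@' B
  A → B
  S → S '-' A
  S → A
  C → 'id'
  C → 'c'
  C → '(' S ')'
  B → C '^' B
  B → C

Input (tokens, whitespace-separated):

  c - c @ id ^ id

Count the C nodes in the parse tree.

4

[S [S [A [B [C c]]]] - [A [A [B [C c]]] @ [B [C id] ^ [B [C id]]]]]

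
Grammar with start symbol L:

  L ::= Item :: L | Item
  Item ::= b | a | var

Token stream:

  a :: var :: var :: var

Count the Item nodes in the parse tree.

4

[L [Item a] :: [L [Item var] :: [L [Item var] :: [L [Item var]]]]]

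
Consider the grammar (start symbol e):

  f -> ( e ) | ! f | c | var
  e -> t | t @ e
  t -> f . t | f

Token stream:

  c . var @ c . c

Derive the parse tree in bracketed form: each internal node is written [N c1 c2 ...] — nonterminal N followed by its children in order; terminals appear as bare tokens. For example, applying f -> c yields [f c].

e
t @ e
f . t @ e
c . t @ e
c . f @ e
c . var @ e
c . var @ t
c . var @ f . t
c . var @ c . t
c . var @ c . f
c . var @ c . c

[e [t [f c] . [t [f var]]] @ [e [t [f c] . [t [f c]]]]]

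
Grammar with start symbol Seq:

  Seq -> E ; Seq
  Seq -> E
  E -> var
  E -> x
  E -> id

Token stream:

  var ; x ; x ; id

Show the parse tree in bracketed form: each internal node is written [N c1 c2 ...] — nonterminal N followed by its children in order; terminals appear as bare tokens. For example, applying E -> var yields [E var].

[Seq [E var] ; [Seq [E x] ; [Seq [E x] ; [Seq [E id]]]]]

Seq
E ; Seq
var ; Seq
var ; E ; Seq
var ; x ; Seq
var ; x ; E ; Seq
var ; x ; x ; Seq
var ; x ; x ; E
var ; x ; x ; id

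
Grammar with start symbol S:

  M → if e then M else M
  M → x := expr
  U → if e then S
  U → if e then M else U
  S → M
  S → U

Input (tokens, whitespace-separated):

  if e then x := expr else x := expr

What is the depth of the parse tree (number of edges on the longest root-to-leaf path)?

[S [M if e then [M x := expr] else [M x := expr]]]

3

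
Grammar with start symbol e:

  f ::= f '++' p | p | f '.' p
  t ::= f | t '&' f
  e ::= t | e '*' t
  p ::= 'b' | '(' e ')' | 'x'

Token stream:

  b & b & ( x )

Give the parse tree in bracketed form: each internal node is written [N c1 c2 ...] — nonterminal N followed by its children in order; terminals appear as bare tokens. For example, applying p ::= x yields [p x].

[e [t [t [t [f [p b]]] & [f [p b]]] & [f [p ( [e [t [f [p x]]]] )]]]]

e
t
t & f
t & f & f
f & f & f
p & f & f
b & f & f
b & p & f
b & b & f
b & b & p
b & b & ( e )
b & b & ( t )
b & b & ( f )
b & b & ( p )
b & b & ( x )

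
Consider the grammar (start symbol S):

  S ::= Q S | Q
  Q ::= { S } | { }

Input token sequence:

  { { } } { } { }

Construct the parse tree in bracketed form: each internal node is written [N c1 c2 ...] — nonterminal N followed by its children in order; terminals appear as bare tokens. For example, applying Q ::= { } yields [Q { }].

S
Q S
{ S } S
{ Q } S
{ { } } S
{ { } } Q S
{ { } } { } S
{ { } } { } Q
{ { } } { } { }

[S [Q { [S [Q { }]] }] [S [Q { }] [S [Q { }]]]]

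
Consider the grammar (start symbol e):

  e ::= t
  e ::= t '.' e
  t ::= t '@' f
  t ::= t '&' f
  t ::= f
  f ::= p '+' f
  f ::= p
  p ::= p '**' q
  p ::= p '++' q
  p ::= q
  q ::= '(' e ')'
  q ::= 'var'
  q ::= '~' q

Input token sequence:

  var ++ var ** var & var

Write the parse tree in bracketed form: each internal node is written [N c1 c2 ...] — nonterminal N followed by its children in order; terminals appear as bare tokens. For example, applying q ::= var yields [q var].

e
t
t & f
f & f
p & f
p ** q & f
p ++ q ** q & f
q ++ q ** q & f
var ++ q ** q & f
var ++ var ** q & f
var ++ var ** var & f
var ++ var ** var & p
var ++ var ** var & q
var ++ var ** var & var

[e [t [t [f [p [p [p [q var]] ++ [q var]] ** [q var]]]] & [f [p [q var]]]]]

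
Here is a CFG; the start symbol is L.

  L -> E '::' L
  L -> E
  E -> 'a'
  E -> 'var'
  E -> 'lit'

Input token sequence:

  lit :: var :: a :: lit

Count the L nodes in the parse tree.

4

[L [E lit] :: [L [E var] :: [L [E a] :: [L [E lit]]]]]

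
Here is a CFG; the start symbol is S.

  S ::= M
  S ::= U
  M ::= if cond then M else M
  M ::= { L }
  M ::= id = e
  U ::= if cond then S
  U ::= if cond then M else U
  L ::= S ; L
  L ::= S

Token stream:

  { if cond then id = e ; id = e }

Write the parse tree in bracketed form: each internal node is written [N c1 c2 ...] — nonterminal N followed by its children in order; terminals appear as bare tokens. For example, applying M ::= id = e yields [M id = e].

S
M
{ L }
{ S ; L }
{ U ; L }
{ if cond then S ; L }
{ if cond then M ; L }
{ if cond then id = e ; L }
{ if cond then id = e ; S }
{ if cond then id = e ; M }
{ if cond then id = e ; id = e }

[S [M { [L [S [U if cond then [S [M id = e]]]] ; [L [S [M id = e]]]] }]]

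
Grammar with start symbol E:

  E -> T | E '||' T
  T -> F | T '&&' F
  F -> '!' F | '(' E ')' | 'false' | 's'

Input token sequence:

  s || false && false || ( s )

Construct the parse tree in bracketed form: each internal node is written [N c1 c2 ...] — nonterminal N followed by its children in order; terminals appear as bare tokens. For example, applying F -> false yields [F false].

E
E || T
E || T || T
T || T || T
F || T || T
s || T || T
s || T && F || T
s || F && F || T
s || false && F || T
s || false && false || T
s || false && false || F
s || false && false || ( E )
s || false && false || ( T )
s || false && false || ( F )
s || false && false || ( s )

[E [E [E [T [F s]]] || [T [T [F false]] && [F false]]] || [T [F ( [E [T [F s]]] )]]]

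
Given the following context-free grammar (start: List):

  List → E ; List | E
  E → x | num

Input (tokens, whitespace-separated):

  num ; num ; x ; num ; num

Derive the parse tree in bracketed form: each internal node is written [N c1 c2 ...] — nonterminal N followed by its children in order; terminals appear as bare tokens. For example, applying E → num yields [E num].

[List [E num] ; [List [E num] ; [List [E x] ; [List [E num] ; [List [E num]]]]]]

List
E ; List
num ; List
num ; E ; List
num ; num ; List
num ; num ; E ; List
num ; num ; x ; List
num ; num ; x ; E ; List
num ; num ; x ; num ; List
num ; num ; x ; num ; E
num ; num ; x ; num ; num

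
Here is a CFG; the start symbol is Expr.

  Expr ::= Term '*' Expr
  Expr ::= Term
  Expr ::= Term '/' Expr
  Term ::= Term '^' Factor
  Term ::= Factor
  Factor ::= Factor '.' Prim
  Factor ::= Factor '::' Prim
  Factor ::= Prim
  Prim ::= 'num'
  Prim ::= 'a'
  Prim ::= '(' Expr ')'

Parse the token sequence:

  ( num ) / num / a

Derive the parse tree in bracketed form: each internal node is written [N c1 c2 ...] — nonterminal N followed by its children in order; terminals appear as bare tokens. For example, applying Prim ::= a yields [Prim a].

Expr
Term / Expr
Factor / Expr
Prim / Expr
( Expr ) / Expr
( Term ) / Expr
( Factor ) / Expr
( Prim ) / Expr
( num ) / Expr
( num ) / Term / Expr
( num ) / Factor / Expr
( num ) / Prim / Expr
( num ) / num / Expr
( num ) / num / Term
( num ) / num / Factor
( num ) / num / Prim
( num ) / num / a

[Expr [Term [Factor [Prim ( [Expr [Term [Factor [Prim num]]]] )]]] / [Expr [Term [Factor [Prim num]]] / [Expr [Term [Factor [Prim a]]]]]]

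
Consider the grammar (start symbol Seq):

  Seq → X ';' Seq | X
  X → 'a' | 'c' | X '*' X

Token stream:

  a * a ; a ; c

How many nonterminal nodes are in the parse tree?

[Seq [X [X a] * [X a]] ; [Seq [X a] ; [Seq [X c]]]]

8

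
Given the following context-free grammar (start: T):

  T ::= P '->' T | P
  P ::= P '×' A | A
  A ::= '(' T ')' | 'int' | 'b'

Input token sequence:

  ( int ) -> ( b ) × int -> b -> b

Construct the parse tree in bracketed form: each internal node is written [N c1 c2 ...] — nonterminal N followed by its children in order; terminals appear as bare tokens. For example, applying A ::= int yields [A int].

T
P -> T
A -> T
( T ) -> T
( P ) -> T
( A ) -> T
( int ) -> T
( int ) -> P -> T
( int ) -> P × A -> T
( int ) -> A × A -> T
( int ) -> ( T ) × A -> T
( int ) -> ( P ) × A -> T
( int ) -> ( A ) × A -> T
( int ) -> ( b ) × A -> T
( int ) -> ( b ) × int -> T
( int ) -> ( b ) × int -> P -> T
( int ) -> ( b ) × int -> A -> T
( int ) -> ( b ) × int -> b -> T
( int ) -> ( b ) × int -> b -> P
( int ) -> ( b ) × int -> b -> A
( int ) -> ( b ) × int -> b -> b

[T [P [A ( [T [P [A int]]] )]] -> [T [P [P [A ( [T [P [A b]]] )]] × [A int]] -> [T [P [A b]] -> [T [P [A b]]]]]]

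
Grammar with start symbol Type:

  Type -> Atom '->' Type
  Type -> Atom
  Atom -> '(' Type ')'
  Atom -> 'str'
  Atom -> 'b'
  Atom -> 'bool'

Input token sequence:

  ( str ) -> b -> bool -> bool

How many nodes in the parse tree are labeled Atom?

[Type [Atom ( [Type [Atom str]] )] -> [Type [Atom b] -> [Type [Atom bool] -> [Type [Atom bool]]]]]

5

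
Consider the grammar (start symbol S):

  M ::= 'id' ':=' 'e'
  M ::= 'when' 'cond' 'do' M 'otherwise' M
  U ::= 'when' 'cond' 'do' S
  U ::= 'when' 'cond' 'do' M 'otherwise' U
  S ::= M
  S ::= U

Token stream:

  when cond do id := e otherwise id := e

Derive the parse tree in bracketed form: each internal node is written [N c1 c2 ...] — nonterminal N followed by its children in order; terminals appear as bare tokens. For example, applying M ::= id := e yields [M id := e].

[S [M when cond do [M id := e] otherwise [M id := e]]]

S
M
when cond do M otherwise M
when cond do id := e otherwise M
when cond do id := e otherwise id := e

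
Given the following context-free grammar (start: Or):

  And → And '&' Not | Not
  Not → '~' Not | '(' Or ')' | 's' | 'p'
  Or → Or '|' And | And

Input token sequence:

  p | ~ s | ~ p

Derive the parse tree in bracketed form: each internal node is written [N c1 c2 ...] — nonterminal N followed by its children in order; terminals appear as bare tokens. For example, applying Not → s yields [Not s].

[Or [Or [Or [And [Not p]]] | [And [Not ~ [Not s]]]] | [And [Not ~ [Not p]]]]

Or
Or | And
Or | And | And
And | And | And
Not | And | And
p | And | And
p | Not | And
p | ~ Not | And
p | ~ s | And
p | ~ s | Not
p | ~ s | ~ Not
p | ~ s | ~ p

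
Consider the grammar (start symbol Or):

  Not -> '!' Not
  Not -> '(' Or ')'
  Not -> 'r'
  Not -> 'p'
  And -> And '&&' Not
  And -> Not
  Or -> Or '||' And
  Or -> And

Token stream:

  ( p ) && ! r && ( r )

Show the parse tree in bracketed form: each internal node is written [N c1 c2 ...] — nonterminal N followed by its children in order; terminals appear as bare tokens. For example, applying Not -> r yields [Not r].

[Or [And [And [And [Not ( [Or [And [Not p]]] )]] && [Not ! [Not r]]] && [Not ( [Or [And [Not r]]] )]]]

Or
And
And && Not
And && Not && Not
Not && Not && Not
( Or ) && Not && Not
( And ) && Not && Not
( Not ) && Not && Not
( p ) && Not && Not
( p ) && ! Not && Not
( p ) && ! r && Not
( p ) && ! r && ( Or )
( p ) && ! r && ( And )
( p ) && ! r && ( Not )
( p ) && ! r && ( r )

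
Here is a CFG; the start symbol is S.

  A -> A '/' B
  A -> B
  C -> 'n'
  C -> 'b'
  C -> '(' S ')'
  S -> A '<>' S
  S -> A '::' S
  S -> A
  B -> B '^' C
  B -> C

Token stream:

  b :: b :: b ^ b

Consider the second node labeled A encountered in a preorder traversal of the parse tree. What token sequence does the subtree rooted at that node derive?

b

[S [A [B [C b]]] :: [S [A [B [C b]]] :: [S [A [B [B [C b]] ^ [C b]]]]]]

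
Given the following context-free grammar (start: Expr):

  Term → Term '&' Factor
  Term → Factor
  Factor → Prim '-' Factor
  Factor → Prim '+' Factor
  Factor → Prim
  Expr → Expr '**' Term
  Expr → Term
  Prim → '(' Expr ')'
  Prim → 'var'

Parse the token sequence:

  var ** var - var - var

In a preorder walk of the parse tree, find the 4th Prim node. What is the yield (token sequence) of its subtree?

[Expr [Expr [Term [Factor [Prim var]]]] ** [Term [Factor [Prim var] - [Factor [Prim var] - [Factor [Prim var]]]]]]

var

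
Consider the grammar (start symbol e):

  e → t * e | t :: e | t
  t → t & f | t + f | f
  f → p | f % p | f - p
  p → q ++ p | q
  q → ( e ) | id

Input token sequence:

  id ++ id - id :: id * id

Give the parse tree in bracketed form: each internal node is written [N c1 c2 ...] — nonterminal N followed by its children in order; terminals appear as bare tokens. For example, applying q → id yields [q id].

[e [t [f [f [p [q id] ++ [p [q id]]]] - [p [q id]]]] :: [e [t [f [p [q id]]]] * [e [t [f [p [q id]]]]]]]

e
t :: e
f :: e
f - p :: e
p - p :: e
q ++ p - p :: e
id ++ p - p :: e
id ++ q - p :: e
id ++ id - p :: e
id ++ id - q :: e
id ++ id - id :: e
id ++ id - id :: t * e
id ++ id - id :: f * e
id ++ id - id :: p * e
id ++ id - id :: q * e
id ++ id - id :: id * e
id ++ id - id :: id * t
id ++ id - id :: id * f
id ++ id - id :: id * p
id ++ id - id :: id * q
id ++ id - id :: id * id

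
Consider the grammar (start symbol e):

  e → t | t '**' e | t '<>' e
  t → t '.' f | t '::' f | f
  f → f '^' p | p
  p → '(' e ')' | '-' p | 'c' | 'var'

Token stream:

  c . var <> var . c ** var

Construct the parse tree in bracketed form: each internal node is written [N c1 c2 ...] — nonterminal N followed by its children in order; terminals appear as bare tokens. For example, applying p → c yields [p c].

[e [t [t [f [p c]]] . [f [p var]]] <> [e [t [t [f [p var]]] . [f [p c]]] ** [e [t [f [p var]]]]]]

e
t <> e
t . f <> e
f . f <> e
p . f <> e
c . f <> e
c . p <> e
c . var <> e
c . var <> t ** e
c . var <> t . f ** e
c . var <> f . f ** e
c . var <> p . f ** e
c . var <> var . f ** e
c . var <> var . p ** e
c . var <> var . c ** e
c . var <> var . c ** t
c . var <> var . c ** f
c . var <> var . c ** p
c . var <> var . c ** var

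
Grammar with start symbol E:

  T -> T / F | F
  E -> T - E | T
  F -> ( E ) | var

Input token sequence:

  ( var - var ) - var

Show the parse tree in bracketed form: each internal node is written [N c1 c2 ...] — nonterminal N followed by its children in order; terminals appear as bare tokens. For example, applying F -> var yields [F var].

E
T - E
F - E
( E ) - E
( T - E ) - E
( F - E ) - E
( var - E ) - E
( var - T ) - E
( var - F ) - E
( var - var ) - E
( var - var ) - T
( var - var ) - F
( var - var ) - var

[E [T [F ( [E [T [F var]] - [E [T [F var]]]] )]] - [E [T [F var]]]]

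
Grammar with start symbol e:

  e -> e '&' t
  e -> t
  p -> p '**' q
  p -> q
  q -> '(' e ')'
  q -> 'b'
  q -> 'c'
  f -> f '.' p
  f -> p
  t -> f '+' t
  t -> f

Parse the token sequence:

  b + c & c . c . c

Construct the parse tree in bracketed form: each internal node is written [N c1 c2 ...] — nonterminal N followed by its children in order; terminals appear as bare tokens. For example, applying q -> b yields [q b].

[e [e [t [f [p [q b]]] + [t [f [p [q c]]]]]] & [t [f [f [f [p [q c]]] . [p [q c]]] . [p [q c]]]]]

e
e & t
t & t
f + t & t
p + t & t
q + t & t
b + t & t
b + f & t
b + p & t
b + q & t
b + c & t
b + c & f
b + c & f . p
b + c & f . p . p
b + c & p . p . p
b + c & q . p . p
b + c & c . p . p
b + c & c . q . p
b + c & c . c . p
b + c & c . c . q
b + c & c . c . c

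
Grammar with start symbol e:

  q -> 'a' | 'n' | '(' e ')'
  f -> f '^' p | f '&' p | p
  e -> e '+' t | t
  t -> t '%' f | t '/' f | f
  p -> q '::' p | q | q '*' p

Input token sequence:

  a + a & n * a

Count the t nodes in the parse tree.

2

[e [e [t [f [p [q a]]]]] + [t [f [f [p [q a]]] & [p [q n] * [p [q a]]]]]]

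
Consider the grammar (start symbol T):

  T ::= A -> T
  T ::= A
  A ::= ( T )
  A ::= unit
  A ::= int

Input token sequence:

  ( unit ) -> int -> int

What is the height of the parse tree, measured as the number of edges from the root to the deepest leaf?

4

[T [A ( [T [A unit]] )] -> [T [A int] -> [T [A int]]]]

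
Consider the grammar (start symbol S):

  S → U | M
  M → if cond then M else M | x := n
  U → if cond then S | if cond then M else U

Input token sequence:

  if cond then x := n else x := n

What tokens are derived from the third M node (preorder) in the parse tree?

x := n

[S [M if cond then [M x := n] else [M x := n]]]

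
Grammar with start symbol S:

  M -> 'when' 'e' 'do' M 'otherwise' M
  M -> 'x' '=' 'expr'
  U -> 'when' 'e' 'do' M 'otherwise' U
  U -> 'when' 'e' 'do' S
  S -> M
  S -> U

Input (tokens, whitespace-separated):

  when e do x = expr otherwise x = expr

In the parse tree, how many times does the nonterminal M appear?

[S [M when e do [M x = expr] otherwise [M x = expr]]]

3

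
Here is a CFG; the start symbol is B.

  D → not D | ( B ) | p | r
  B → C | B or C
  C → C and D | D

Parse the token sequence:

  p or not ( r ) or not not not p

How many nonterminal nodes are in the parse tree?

[B [B [B [C [D p]]] or [C [D not [D ( [B [C [D r]]] )]]]] or [C [D not [D not [D not [D p]]]]]]

16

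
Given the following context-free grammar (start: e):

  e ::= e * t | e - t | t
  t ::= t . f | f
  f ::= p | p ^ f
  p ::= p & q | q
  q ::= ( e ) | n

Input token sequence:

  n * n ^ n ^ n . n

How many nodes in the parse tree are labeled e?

2

[e [e [t [f [p [q n]]]]] * [t [t [f [p [q n]] ^ [f [p [q n]] ^ [f [p [q n]]]]]] . [f [p [q n]]]]]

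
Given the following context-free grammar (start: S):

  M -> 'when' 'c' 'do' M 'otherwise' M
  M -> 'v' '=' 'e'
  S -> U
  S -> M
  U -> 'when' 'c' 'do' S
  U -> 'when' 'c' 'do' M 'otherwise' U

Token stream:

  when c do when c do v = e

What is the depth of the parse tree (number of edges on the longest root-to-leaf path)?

[S [U when c do [S [U when c do [S [M v = e]]]]]]

6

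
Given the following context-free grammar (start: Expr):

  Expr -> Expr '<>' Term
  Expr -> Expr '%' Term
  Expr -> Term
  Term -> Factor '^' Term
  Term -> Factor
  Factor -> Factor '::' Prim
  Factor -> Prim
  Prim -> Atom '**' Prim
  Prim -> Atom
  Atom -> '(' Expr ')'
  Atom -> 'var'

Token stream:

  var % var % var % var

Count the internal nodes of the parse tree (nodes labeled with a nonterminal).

20

[Expr [Expr [Expr [Expr [Term [Factor [Prim [Atom var]]]]] % [Term [Factor [Prim [Atom var]]]]] % [Term [Factor [Prim [Atom var]]]]] % [Term [Factor [Prim [Atom var]]]]]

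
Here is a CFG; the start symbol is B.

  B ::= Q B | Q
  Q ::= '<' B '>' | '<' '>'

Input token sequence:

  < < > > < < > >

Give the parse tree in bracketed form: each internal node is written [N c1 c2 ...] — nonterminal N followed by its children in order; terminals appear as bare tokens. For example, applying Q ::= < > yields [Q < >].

[B [Q < [B [Q < >]] >] [B [Q < [B [Q < >]] >]]]

B
Q B
< B > B
< Q > B
< < > > B
< < > > Q
< < > > < B >
< < > > < Q >
< < > > < < > >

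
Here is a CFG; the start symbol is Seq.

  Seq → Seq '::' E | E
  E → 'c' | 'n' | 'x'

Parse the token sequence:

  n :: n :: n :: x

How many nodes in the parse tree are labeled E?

[Seq [Seq [Seq [Seq [E n]] :: [E n]] :: [E n]] :: [E x]]

4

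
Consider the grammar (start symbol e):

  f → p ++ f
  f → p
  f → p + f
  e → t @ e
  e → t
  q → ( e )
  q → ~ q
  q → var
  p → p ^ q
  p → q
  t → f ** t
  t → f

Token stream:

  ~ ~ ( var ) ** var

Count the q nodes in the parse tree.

[e [t [f [p [q ~ [q ~ [q ( [e [t [f [p [q var]]]]] )]]]]] ** [t [f [p [q var]]]]]]

5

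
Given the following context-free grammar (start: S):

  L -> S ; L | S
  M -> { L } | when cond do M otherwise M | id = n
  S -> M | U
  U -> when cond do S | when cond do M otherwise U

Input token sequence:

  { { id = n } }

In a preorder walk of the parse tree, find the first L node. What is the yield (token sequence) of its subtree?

{ id = n }

[S [M { [L [S [M { [L [S [M id = n]]] }]]] }]]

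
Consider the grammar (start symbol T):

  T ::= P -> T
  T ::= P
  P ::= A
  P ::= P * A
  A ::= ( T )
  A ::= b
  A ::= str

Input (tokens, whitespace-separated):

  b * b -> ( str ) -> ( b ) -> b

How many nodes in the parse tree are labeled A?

7

[T [P [P [A b]] * [A b]] -> [T [P [A ( [T [P [A str]]] )]] -> [T [P [A ( [T [P [A b]]] )]] -> [T [P [A b]]]]]]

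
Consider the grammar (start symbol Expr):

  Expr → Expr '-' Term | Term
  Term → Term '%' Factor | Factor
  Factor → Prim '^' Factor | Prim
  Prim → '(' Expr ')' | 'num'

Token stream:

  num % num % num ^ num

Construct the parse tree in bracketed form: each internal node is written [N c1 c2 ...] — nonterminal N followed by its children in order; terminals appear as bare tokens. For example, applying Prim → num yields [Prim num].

[Expr [Term [Term [Term [Factor [Prim num]]] % [Factor [Prim num]]] % [Factor [Prim num] ^ [Factor [Prim num]]]]]

Expr
Term
Term % Factor
Term % Factor % Factor
Factor % Factor % Factor
Prim % Factor % Factor
num % Factor % Factor
num % Prim % Factor
num % num % Factor
num % num % Prim ^ Factor
num % num % num ^ Factor
num % num % num ^ Prim
num % num % num ^ num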